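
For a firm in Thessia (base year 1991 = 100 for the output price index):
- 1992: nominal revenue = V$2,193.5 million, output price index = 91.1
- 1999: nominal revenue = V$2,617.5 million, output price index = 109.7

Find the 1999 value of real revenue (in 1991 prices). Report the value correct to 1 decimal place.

V$2,386.1 million

Real revenue = Nominal / (output price index/100) = 2617.5 / 1.097 = 2386.05.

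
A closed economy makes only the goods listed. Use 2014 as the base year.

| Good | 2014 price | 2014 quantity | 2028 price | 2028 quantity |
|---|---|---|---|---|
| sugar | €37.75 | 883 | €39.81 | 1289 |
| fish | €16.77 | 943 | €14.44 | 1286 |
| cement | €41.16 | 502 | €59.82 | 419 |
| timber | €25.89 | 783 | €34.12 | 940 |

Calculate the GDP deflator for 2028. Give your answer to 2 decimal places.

Nominal GDP 2028 = 39.81·1289 + 14.44·1286 + 59.82·419 + 34.12·940 = 127022.31.
Real GDP 2028 (at 2014 prices) = 37.75·1289 + 16.77·1286 + 41.16·419 + 25.89·940 = 111808.61.
Deflator = Nominal/Real × 100 = 127022.31/111808.61 × 100 = 113.607.

113.61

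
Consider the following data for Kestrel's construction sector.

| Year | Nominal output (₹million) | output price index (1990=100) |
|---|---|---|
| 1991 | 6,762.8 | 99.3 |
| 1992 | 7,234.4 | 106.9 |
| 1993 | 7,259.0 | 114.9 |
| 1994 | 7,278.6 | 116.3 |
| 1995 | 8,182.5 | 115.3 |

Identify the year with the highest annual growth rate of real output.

1992: real = 7234.4/1.069 = 6767.45; growth vs 1991 (6810.47) = -0.63%.
1993: real = 7259.0/1.149 = 6317.67; growth vs 1992 (6767.45) = -6.65%.
1994: real = 7278.6/1.163 = 6258.47; growth vs 1993 (6317.67) = -0.94%.
1995: real = 8182.5/1.153 = 7096.70; growth vs 1994 (6258.47) = 13.39%.

1995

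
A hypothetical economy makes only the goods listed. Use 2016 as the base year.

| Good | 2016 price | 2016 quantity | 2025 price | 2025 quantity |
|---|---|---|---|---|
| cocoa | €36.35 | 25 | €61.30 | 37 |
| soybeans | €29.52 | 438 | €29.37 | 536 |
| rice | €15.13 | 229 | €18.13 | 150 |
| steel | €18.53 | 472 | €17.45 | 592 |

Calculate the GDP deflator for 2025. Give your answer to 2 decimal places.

102.15

Nominal GDP 2025 = 61.30·37 + 29.37·536 + 18.13·150 + 17.45·592 = 31060.32.
Real GDP 2025 (at 2016 prices) = 36.35·37 + 29.52·536 + 15.13·150 + 18.53·592 = 30406.93.
Deflator = Nominal/Real × 100 = 31060.32/30406.93 × 100 = 102.149.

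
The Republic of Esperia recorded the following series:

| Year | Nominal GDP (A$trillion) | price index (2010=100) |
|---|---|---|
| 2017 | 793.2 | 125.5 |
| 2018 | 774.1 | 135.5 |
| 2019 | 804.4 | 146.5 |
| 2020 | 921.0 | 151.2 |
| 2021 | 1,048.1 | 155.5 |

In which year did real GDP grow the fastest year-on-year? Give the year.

2020

2018: real = 774.1/1.355 = 571.29; growth vs 2017 (632.03) = -9.61%.
2019: real = 804.4/1.465 = 549.08; growth vs 2018 (571.29) = -3.89%.
2020: real = 921.0/1.512 = 609.13; growth vs 2019 (549.08) = 10.94%.
2021: real = 1048.1/1.555 = 674.02; growth vs 2020 (609.13) = 10.65%.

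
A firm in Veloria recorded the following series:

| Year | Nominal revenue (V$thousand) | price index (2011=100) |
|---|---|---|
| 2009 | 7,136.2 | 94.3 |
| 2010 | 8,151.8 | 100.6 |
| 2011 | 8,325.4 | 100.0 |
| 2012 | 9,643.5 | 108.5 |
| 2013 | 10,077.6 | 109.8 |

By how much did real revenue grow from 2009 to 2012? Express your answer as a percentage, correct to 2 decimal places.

17.45%

Real revenue 2009 = 7136.2/0.943 = 7567.55.
Real revenue 2012 = 9643.5/1.085 = 8888.02.
Change = 8888.02/7567.55 − 1 = 0.1745.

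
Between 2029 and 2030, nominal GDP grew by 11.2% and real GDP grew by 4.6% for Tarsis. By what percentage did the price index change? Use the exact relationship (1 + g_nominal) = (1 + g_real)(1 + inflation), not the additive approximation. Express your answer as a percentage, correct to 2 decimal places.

(1 + g_nom) = (1 + g_real)(1 + π), so π = 1.1120 / 1.0460 − 1 = 0.06310.

6.31%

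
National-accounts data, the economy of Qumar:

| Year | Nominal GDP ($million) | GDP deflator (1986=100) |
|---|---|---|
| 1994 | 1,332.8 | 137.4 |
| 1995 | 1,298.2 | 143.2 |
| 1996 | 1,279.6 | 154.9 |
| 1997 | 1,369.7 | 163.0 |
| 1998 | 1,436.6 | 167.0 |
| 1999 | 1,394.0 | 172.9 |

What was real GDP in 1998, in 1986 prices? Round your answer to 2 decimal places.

$860.24 million

Real GDP 1998 = 1436.6 / 1.670 = 860.24.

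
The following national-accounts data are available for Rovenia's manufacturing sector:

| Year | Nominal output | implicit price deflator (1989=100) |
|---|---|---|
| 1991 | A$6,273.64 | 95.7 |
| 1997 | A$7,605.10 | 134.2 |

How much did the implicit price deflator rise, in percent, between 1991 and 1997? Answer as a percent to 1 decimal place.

40.2%

Price-level change = 134.2 / 95.7 − 1 = 0.4023.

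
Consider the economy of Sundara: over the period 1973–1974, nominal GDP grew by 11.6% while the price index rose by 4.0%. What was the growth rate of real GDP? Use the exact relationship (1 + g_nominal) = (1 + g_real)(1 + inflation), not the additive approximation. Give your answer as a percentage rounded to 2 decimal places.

7.31%

(1 + g_nom) = (1 + g_real)(1 + π), so g_real = 1.1160 / 1.0400 − 1 = 0.07308.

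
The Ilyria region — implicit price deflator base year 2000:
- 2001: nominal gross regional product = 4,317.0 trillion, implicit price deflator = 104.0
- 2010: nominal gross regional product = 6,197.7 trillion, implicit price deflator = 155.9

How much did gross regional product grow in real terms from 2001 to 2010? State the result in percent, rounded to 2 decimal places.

Real gross regional product 2001 = 4317.0 / 1.040 = 4150.96.
Real gross regional product 2010 = 6197.7 / 1.559 = 3975.43.
Real growth = 3975.43 / 4150.96 − 1 = -0.0423.

-4.23%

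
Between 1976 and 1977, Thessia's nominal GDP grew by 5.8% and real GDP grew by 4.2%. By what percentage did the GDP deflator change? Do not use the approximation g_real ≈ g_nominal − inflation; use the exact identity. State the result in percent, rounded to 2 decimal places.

(1 + g_nom) = (1 + g_real)(1 + π), so π = 1.0580 / 1.0420 − 1 = 0.01536.

1.54%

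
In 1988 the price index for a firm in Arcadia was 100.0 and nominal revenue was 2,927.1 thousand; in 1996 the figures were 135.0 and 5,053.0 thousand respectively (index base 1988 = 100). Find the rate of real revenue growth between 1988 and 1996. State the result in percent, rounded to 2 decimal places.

Deflate each year: 1988 → 2927.1/1.000 = 2927.10; 1996 → 5053.0/1.350 = 3742.96.
So real revenue changed by 3742.96/2927.10 − 1 = 0.2787, i.e. 27.87%.

27.87%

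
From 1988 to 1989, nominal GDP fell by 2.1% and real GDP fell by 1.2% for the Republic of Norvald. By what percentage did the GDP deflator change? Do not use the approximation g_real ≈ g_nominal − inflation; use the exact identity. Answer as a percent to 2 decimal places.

-0.91%

(1 + g_nom) = (1 + g_real)(1 + π), so π = 0.9790 / 0.9880 − 1 = -0.00911.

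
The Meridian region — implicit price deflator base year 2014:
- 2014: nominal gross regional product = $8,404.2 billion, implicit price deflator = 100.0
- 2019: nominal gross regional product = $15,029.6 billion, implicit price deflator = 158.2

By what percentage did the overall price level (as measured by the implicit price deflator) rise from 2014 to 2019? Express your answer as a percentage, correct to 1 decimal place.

Price-level change = 158.2 / 100.0 − 1 = 0.5820.

58.2%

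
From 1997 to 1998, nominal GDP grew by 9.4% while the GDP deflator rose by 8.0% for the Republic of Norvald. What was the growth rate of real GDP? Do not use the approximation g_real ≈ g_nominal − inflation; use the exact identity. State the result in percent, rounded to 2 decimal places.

1.30%

(1 + g_nom) = (1 + g_real)(1 + π), so g_real = 1.0940 / 1.0800 − 1 = 0.01296.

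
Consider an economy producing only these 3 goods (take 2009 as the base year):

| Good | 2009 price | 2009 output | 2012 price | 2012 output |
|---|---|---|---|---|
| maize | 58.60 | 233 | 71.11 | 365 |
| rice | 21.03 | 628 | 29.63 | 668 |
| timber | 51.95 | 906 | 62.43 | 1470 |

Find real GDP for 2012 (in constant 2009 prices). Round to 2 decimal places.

Real GDP 2012 = Σ (p_2009 × q_2012) = 58.60·365 + 21.03·668 + 51.95·1470 = 111803.54.

111803.54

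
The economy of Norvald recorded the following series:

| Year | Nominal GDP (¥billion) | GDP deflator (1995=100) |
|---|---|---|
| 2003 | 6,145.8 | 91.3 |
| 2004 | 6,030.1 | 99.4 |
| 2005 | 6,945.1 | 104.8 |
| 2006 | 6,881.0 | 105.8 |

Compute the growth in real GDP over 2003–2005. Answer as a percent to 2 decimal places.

-1.55%

Real GDP 2003 = 6145.8/0.913 = 6731.43.
Real GDP 2005 = 6945.1/1.048 = 6627.00.
Change = 6627.00/6731.43 − 1 = -0.0155.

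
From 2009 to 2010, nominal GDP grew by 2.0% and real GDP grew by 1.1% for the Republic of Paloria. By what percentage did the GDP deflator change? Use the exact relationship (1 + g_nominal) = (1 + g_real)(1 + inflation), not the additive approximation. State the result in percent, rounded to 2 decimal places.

0.89%

(1 + g_nom) = (1 + g_real)(1 + π), so π = 1.0200 / 1.0110 − 1 = 0.00890.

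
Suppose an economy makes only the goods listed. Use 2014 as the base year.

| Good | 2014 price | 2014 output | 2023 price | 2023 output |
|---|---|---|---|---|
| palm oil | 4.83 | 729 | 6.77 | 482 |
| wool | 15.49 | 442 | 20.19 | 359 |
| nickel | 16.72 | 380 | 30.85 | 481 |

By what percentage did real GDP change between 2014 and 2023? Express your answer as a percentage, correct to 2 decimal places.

Real GDP 2014 = Nominal GDP 2014 = 4.83·729 + 15.49·442 + 16.72·380 = 16721.25.
Real GDP 2023 (at 2014 prices) = 4.83·482 + 15.49·359 + 16.72·481 = 15931.29.
Real growth = 15931.29/16721.25 − 1 = -0.0472.

-4.72%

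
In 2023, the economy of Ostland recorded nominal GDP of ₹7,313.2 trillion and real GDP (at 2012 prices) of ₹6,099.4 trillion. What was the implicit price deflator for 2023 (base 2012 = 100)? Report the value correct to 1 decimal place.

implicit price deflator = (Nominal / Real) × 100 = 7313.2 / 6099.4 × 100 = 119.90.

119.9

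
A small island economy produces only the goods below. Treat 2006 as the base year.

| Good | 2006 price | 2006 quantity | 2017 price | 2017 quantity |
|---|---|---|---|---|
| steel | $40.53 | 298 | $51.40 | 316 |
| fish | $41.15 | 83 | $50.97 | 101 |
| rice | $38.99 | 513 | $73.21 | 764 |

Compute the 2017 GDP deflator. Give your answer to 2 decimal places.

165.39

Nominal GDP 2017 = 51.40·316 + 50.97·101 + 73.21·764 = 77322.81.
Real GDP 2017 (at 2006 prices) = 40.53·316 + 41.15·101 + 38.99·764 = 46751.99.
Deflator = Nominal/Real × 100 = 77322.81/46751.99 × 100 = 165.389.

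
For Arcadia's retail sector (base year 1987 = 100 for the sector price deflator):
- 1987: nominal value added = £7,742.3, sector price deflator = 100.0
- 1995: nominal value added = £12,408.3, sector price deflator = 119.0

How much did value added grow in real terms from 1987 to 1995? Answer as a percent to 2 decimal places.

Deflate each year: 1987 → 7742.3/1.000 = 7742.30; 1995 → 12408.3/1.190 = 10427.14.
So real value added changed by 10427.14/7742.30 − 1 = 0.3468, i.e. 34.68%.

34.68%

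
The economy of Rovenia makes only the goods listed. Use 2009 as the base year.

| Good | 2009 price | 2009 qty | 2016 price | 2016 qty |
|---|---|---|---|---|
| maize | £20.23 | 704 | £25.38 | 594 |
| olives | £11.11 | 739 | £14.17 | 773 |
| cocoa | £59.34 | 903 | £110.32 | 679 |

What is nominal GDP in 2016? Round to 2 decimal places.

Nominal GDP 2016 = Σ (p_2016 × q_2016) = 25.38·594 + 14.17·773 + 110.32·679 = 100936.41.

£100936.41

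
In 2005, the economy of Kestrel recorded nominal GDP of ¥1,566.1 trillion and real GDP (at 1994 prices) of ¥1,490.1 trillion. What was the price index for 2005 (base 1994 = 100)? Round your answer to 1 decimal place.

price index = (Nominal / Real) × 100 = 1566.1 / 1490.1 × 100 = 105.10.

105.1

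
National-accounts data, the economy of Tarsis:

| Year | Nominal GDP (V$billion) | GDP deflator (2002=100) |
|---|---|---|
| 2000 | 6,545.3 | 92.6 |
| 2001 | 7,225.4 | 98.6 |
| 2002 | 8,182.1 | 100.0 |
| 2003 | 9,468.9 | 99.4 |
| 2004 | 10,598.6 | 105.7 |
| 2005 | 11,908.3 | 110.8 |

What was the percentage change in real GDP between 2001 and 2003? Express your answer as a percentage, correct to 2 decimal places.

30.00%

Real GDP 2001 = 7225.4/0.986 = 7327.99.
Real GDP 2003 = 9468.9/0.994 = 9526.06.
Change = 9526.06/7327.99 − 1 = 0.3000.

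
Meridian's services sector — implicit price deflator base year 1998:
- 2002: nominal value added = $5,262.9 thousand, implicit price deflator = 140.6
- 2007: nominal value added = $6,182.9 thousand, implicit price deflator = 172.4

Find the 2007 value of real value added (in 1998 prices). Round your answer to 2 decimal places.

$3,586.37 thousand

Real value added = Nominal / (implicit price deflator/100) = 6182.9 / 1.724 = 3586.37.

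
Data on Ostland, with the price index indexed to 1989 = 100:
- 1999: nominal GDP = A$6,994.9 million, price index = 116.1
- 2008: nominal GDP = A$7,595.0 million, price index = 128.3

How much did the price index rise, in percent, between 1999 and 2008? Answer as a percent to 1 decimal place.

10.5%

Price-level change = 128.3 / 116.1 − 1 = 0.1051.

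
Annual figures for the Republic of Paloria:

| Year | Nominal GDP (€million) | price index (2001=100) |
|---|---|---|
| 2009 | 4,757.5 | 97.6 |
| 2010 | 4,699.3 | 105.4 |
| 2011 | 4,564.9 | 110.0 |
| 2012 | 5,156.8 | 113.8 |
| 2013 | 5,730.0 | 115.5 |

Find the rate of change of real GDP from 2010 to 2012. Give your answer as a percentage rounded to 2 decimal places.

1.64%

Real GDP 2010 = 4699.3/1.054 = 4458.54.
Real GDP 2012 = 5156.8/1.138 = 4531.46.
Change = 4531.46/4458.54 − 1 = 0.0164.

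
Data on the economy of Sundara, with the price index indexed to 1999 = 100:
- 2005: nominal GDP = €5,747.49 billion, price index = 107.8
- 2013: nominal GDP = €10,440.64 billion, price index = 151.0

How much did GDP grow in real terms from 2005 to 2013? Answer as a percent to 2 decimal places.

29.69%

Deflate each year: 2005 → 5747.49/1.078 = 5331.62; 2013 → 10440.64/1.510 = 6914.33.
So real GDP changed by 6914.33/5331.62 − 1 = 0.2969, i.e. 29.69%.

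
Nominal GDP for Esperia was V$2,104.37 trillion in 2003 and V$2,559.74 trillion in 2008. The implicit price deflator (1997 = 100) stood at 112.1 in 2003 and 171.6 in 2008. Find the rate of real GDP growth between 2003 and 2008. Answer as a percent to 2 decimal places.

Deflate each year: 2003 → 2104.37/1.121 = 1877.23; 2008 → 2559.74/1.716 = 1491.69.
So real GDP changed by 1491.69/1877.23 − 1 = -0.2054, i.e. -20.54%.

-20.54%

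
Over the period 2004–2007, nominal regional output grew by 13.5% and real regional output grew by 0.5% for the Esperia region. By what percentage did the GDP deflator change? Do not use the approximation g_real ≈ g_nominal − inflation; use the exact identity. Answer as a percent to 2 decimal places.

(1 + g_nom) = (1 + g_real)(1 + π), so π = 1.1350 / 1.0050 − 1 = 0.12935.

12.94%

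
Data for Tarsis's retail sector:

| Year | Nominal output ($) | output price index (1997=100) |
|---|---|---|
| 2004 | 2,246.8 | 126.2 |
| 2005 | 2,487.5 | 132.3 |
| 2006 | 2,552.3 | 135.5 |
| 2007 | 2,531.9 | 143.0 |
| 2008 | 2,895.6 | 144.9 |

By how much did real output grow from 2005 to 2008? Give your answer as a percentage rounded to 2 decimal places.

Real output 2005 = 2487.5/1.323 = 1880.20.
Real output 2008 = 2895.6/1.449 = 1998.34.
Change = 1998.34/1880.20 − 1 = 0.0628.

6.28%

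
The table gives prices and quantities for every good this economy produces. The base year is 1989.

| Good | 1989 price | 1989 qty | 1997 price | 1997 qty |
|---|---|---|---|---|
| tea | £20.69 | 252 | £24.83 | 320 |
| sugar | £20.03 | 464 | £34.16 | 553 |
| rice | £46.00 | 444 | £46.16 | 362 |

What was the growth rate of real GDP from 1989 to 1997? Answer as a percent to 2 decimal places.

-1.67%

Real GDP 1989 = Nominal GDP 1989 = 20.69·252 + 20.03·464 + 46.00·444 = 34931.80.
Real GDP 1997 (at 1989 prices) = 20.69·320 + 20.03·553 + 46.00·362 = 34349.39.
Real growth = 34349.39/34931.80 − 1 = -0.0167.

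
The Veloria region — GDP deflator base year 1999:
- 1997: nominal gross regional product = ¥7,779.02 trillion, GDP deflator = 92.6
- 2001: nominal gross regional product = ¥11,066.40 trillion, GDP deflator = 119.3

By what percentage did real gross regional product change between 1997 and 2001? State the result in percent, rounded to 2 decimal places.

Real gross regional product 1997 = 7779.02 / 0.926 = 8400.67.
Real gross regional product 2001 = 11066.40 / 1.193 = 9276.11.
Real growth = 9276.11 / 8400.67 − 1 = 0.1042.

10.42%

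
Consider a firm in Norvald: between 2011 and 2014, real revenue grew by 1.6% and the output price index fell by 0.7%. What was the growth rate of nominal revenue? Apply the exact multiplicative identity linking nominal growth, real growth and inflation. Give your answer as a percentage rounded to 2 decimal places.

0.89%

(1 + g_nom) = (1 + g_real)(1 + π) = 1.0160 × 0.9930 = 1.00889.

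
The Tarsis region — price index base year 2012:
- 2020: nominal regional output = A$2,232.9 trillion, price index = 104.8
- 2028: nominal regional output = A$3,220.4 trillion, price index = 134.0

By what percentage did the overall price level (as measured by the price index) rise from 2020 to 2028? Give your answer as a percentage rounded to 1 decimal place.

27.9%

Price-level change = 134.0 / 104.8 − 1 = 0.2786.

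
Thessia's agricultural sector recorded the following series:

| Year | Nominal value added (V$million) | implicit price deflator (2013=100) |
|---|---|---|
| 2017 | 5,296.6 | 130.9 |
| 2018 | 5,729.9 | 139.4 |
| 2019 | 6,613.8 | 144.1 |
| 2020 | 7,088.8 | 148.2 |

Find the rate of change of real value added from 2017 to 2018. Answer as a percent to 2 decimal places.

Real value added 2017 = 5296.6/1.309 = 4046.29.
Real value added 2018 = 5729.9/1.394 = 4110.40.
Change = 4110.40/4046.29 − 1 = 0.0158.

1.58%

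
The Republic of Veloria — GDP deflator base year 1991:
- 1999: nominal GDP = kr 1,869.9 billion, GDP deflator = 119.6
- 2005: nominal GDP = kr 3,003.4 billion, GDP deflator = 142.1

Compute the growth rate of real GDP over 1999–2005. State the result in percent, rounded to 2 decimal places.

35.19%

Real GDP 1999 = 1869.9 / 1.196 = 1563.46.
Real GDP 2005 = 3003.4 / 1.421 = 2113.58.
Real growth = 2113.58 / 1563.46 − 1 = 0.3519.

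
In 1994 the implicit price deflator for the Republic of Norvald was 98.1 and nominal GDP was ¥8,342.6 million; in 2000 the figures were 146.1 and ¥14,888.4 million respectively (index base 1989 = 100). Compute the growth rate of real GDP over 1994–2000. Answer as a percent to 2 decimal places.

Deflate each year: 1994 → 8342.6/0.981 = 8504.18; 2000 → 14888.4/1.461 = 10190.55.
So real GDP changed by 10190.55/8504.18 − 1 = 0.1983, i.e. 19.83%.

19.83%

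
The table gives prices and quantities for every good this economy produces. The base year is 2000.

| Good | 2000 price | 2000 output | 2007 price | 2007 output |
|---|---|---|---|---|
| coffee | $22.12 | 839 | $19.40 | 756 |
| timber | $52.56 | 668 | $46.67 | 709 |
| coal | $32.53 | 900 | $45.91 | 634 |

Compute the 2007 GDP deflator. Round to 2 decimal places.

Nominal GDP 2007 = 19.40·756 + 46.67·709 + 45.91·634 = 76862.37.
Real GDP 2007 (at 2000 prices) = 22.12·756 + 52.56·709 + 32.53·634 = 74611.78.
Deflator = Nominal/Real × 100 = 76862.37/74611.78 × 100 = 103.016.

103.02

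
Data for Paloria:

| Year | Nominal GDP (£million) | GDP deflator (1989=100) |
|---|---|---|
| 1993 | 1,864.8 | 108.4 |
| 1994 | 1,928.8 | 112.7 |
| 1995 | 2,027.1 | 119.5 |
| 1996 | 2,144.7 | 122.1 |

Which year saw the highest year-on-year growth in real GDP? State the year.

1994: real = 1928.8/1.127 = 1711.45; growth vs 1993 (1720.30) = -0.51%.
1995: real = 2027.1/1.195 = 1696.32; growth vs 1994 (1711.45) = -0.88%.
1996: real = 2144.7/1.221 = 1756.51; growth vs 1995 (1696.32) = 3.55%.

1996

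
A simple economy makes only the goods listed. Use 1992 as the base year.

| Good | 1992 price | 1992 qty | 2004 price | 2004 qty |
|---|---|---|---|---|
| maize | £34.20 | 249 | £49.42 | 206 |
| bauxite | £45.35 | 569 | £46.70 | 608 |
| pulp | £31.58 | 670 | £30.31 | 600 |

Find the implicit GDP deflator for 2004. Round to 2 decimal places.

Nominal GDP 2004 = 49.42·206 + 46.70·608 + 30.31·600 = 56760.12.
Real GDP 2004 (at 1992 prices) = 34.20·206 + 45.35·608 + 31.58·600 = 53566.00.
Deflator = Nominal/Real × 100 = 56760.12/53566.00 × 100 = 105.963.

105.96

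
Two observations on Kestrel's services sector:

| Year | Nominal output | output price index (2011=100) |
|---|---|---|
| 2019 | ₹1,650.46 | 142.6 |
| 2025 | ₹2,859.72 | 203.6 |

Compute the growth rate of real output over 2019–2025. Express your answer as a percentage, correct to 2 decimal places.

21.36%

Real output 2019 = 1650.46 / 1.426 = 1157.41.
Real output 2025 = 2859.72 / 2.036 = 1404.58.
Real growth = 1404.58 / 1157.41 − 1 = 0.2136.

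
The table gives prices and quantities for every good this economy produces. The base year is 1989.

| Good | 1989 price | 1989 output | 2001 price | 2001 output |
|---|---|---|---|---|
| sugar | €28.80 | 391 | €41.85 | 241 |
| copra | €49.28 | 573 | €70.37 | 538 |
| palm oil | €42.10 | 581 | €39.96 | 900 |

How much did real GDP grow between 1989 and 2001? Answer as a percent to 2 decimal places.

Real GDP 1989 = Nominal GDP 1989 = 28.80·391 + 49.28·573 + 42.10·581 = 63958.34.
Real GDP 2001 (at 1989 prices) = 28.80·241 + 49.28·538 + 42.10·900 = 71343.44.
Real growth = 71343.44/63958.34 − 1 = 0.1155.

11.55%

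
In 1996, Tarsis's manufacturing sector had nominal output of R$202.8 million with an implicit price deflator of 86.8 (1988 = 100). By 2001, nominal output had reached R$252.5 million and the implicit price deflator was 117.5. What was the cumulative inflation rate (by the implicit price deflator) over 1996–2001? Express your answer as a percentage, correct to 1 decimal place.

35.4%

Price-level change = 117.5 / 86.8 − 1 = 0.3537.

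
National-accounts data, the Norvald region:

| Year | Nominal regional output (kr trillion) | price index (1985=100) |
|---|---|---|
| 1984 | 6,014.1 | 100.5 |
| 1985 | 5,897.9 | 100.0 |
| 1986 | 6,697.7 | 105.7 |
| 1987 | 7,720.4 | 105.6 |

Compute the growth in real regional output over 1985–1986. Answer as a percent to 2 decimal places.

Real regional output 1985 = 5897.9/1.000 = 5897.90.
Real regional output 1986 = 6697.7/1.057 = 6336.52.
Change = 6336.52/5897.90 − 1 = 0.0744.

7.44%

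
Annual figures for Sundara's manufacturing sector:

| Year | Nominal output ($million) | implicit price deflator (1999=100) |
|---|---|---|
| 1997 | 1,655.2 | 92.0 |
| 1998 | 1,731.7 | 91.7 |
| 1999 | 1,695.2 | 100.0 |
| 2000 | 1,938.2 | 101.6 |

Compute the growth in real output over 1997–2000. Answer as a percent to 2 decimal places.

Real output 1997 = 1655.2/0.920 = 1799.13.
Real output 2000 = 1938.2/1.016 = 1907.68.
Change = 1907.68/1799.13 − 1 = 0.0603.

6.03%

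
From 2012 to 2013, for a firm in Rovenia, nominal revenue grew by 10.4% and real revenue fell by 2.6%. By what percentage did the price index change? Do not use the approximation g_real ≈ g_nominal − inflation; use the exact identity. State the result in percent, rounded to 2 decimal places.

(1 + g_nom) = (1 + g_real)(1 + π), so π = 1.1040 / 0.9740 − 1 = 0.13347.

13.35%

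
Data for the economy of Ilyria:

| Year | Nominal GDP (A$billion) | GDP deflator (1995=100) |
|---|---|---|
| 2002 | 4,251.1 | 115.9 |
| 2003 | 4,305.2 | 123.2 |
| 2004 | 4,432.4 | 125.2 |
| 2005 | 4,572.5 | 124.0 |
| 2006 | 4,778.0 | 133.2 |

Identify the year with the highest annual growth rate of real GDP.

2003: real = 4305.2/1.232 = 3494.48; growth vs 2002 (3667.90) = -4.73%.
2004: real = 4432.4/1.252 = 3540.26; growth vs 2003 (3494.48) = 1.31%.
2005: real = 4572.5/1.240 = 3687.50; growth vs 2004 (3540.26) = 4.16%.
2006: real = 4778.0/1.332 = 3587.09; growth vs 2005 (3687.50) = -2.72%.

2005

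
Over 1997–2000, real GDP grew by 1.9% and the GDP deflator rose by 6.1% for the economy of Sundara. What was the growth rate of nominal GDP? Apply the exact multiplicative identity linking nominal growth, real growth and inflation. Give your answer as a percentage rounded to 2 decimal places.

8.12%

(1 + g_nom) = (1 + g_real)(1 + π) = 1.0190 × 1.0610 = 1.08116.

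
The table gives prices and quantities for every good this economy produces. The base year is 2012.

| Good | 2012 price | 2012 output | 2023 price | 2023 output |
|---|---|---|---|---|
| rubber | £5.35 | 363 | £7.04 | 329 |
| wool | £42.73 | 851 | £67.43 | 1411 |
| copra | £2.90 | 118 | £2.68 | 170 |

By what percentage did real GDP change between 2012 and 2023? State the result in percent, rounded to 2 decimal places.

Real GDP 2012 = Nominal GDP 2012 = 5.35·363 + 42.73·851 + 2.90·118 = 38647.48.
Real GDP 2023 (at 2012 prices) = 5.35·329 + 42.73·1411 + 2.90·170 = 62545.18.
Real growth = 62545.18/38647.48 − 1 = 0.6184.

61.84%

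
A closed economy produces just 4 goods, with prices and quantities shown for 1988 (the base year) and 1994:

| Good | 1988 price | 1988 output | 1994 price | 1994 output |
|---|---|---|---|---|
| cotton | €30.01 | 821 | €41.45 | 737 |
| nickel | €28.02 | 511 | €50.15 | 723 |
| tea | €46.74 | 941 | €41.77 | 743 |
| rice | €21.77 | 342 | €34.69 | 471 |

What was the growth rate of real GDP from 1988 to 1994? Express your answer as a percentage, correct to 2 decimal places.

Real GDP 1988 = Nominal GDP 1988 = 30.01·821 + 28.02·511 + 46.74·941 + 21.77·342 = 90384.11.
Real GDP 1994 (at 1988 prices) = 30.01·737 + 28.02·723 + 46.74·743 + 21.77·471 = 87357.32.
Real growth = 87357.32/90384.11 − 1 = -0.0335.

-3.35%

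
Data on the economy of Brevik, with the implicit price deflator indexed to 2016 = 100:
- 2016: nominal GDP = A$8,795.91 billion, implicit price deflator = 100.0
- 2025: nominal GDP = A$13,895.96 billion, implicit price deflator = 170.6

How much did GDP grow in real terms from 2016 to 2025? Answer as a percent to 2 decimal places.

-7.40%

Deflate each year: 2016 → 8795.91/1.000 = 8795.91; 2025 → 13895.96/1.706 = 8145.35.
So real GDP changed by 8145.35/8795.91 − 1 = -0.0740, i.e. -7.40%.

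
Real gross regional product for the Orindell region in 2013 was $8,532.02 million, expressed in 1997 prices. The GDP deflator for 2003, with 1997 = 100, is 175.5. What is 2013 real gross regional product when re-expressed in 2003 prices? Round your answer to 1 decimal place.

$14,973.7 million

Real gross regional product in 2003 prices = Real gross regional product in 1997 prices × (P_2003/P_1997) = 8532.02 × 1.755 = 14973.70.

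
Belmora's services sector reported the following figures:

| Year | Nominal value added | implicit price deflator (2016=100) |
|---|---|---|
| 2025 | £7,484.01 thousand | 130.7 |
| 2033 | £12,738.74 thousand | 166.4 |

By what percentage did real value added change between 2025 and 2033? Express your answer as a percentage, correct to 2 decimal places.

Deflate each year: 2025 → 7484.01/1.307 = 5726.10; 2033 → 12738.74/1.664 = 7655.49.
So real value added changed by 7655.49/5726.10 − 1 = 0.3369, i.e. 33.69%.

33.69%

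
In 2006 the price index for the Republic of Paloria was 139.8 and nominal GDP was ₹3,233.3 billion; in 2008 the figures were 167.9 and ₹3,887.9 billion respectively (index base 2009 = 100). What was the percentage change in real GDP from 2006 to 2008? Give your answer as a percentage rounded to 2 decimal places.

Real GDP 2006 = 3233.3 / 1.398 = 2312.80.
Real GDP 2008 = 3887.9 / 1.679 = 2315.60.
Real growth = 2315.60 / 2312.80 − 1 = 0.0012.

0.12%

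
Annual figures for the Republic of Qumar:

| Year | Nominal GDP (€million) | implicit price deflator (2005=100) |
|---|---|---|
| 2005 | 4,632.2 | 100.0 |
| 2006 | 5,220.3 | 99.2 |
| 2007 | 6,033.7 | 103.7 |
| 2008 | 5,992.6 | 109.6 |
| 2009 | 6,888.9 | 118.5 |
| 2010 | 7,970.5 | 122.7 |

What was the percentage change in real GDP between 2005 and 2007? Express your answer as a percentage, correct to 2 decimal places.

25.61%

Real GDP 2005 = 4632.2/1.000 = 4632.20.
Real GDP 2007 = 6033.7/1.037 = 5818.42.
Change = 5818.42/4632.20 − 1 = 0.2561.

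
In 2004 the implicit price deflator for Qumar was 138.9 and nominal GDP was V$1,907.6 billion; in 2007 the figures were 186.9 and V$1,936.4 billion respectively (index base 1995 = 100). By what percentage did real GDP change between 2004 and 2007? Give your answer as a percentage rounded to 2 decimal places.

-24.56%

Real GDP 2004 = 1907.6 / 1.389 = 1373.36.
Real GDP 2007 = 1936.4 / 1.869 = 1036.06.
Real growth = 1036.06 / 1373.36 − 1 = -0.2456.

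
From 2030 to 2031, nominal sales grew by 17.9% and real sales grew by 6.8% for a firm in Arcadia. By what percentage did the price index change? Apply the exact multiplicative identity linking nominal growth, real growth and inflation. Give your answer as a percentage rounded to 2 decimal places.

10.39%

(1 + g_nom) = (1 + g_real)(1 + π), so π = 1.1790 / 1.0680 − 1 = 0.10393.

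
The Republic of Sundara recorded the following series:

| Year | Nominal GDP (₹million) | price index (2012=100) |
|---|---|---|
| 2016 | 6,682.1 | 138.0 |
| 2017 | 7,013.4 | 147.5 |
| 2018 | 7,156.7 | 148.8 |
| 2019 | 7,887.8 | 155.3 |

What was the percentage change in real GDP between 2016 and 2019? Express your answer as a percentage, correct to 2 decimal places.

4.89%

Real GDP 2016 = 6682.1/1.380 = 4842.10.
Real GDP 2019 = 7887.8/1.553 = 5079.07.
Change = 5079.07/4842.10 − 1 = 0.0489.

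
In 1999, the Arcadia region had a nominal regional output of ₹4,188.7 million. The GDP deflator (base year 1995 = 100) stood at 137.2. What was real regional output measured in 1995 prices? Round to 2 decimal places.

Real regional output = Nominal / (GDP deflator/100) = 4188.7 / 1.372 = 3052.99.

₹3,052.99 million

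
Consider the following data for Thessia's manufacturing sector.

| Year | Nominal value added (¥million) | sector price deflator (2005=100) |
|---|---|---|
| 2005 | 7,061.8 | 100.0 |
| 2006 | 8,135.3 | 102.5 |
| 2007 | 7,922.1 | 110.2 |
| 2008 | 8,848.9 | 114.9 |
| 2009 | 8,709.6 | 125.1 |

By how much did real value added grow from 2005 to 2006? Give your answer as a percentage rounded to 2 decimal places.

Real value added 2005 = 7061.8/1.000 = 7061.80.
Real value added 2006 = 8135.3/1.025 = 7936.88.
Change = 7936.88/7061.80 − 1 = 0.1239.

12.39%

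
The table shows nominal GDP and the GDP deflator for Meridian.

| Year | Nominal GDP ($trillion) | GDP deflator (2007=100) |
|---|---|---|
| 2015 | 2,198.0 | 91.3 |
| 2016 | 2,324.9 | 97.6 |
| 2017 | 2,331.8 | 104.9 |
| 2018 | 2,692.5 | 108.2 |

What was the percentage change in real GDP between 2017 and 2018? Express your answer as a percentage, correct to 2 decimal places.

11.95%

Real GDP 2017 = 2331.8/1.049 = 2222.88.
Real GDP 2018 = 2692.5/1.082 = 2488.45.
Change = 2488.45/2222.88 − 1 = 0.1195.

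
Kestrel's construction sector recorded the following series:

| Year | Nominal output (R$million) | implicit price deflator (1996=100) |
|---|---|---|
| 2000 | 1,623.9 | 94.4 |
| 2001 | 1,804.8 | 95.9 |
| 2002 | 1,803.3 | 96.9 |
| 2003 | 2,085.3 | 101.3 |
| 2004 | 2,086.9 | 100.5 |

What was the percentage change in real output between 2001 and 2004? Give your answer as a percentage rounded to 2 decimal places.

Real output 2001 = 1804.8/0.959 = 1881.96.
Real output 2004 = 2086.9/1.005 = 2076.52.
Change = 2076.52/1881.96 − 1 = 0.1034.

10.34%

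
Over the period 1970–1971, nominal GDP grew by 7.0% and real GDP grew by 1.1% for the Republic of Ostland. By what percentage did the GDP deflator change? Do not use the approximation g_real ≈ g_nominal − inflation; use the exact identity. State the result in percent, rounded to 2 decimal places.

5.84%

(1 + g_nom) = (1 + g_real)(1 + π), so π = 1.0700 / 1.0110 − 1 = 0.05836.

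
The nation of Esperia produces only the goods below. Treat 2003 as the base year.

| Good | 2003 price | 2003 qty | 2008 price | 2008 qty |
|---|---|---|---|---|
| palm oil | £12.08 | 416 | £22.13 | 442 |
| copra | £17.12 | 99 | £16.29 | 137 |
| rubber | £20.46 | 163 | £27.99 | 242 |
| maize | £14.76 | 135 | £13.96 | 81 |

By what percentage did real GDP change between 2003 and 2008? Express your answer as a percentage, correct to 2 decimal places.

14.81%

Real GDP 2003 = Nominal GDP 2003 = 12.08·416 + 17.12·99 + 20.46·163 + 14.76·135 = 12047.74.
Real GDP 2008 (at 2003 prices) = 12.08·442 + 17.12·137 + 20.46·242 + 14.76·81 = 13831.68.
Real growth = 13831.68/12047.74 − 1 = 0.1481.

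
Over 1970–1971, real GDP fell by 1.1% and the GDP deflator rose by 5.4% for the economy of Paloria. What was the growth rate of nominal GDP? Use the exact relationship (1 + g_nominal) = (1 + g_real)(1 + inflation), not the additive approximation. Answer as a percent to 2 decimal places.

(1 + g_nom) = (1 + g_real)(1 + π) = 0.9890 × 1.0540 = 1.04241.

4.24%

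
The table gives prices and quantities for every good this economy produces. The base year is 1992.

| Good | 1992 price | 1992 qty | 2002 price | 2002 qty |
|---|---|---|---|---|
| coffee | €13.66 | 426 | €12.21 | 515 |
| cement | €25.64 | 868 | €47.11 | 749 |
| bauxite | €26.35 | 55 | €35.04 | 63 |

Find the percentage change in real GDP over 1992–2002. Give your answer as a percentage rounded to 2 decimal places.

Real GDP 1992 = Nominal GDP 1992 = 13.66·426 + 25.64·868 + 26.35·55 = 29523.93.
Real GDP 2002 (at 1992 prices) = 13.66·515 + 25.64·749 + 26.35·63 = 27899.31.
Real growth = 27899.31/29523.93 − 1 = -0.0550.

-5.50%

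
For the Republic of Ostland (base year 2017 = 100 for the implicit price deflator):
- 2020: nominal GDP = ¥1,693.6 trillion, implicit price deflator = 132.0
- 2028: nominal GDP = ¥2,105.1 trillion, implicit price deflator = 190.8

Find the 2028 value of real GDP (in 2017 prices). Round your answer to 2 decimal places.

Real GDP = Nominal / (implicit price deflator/100) = 2105.1 / 1.908 = 1103.30.

¥1,103.30 trillion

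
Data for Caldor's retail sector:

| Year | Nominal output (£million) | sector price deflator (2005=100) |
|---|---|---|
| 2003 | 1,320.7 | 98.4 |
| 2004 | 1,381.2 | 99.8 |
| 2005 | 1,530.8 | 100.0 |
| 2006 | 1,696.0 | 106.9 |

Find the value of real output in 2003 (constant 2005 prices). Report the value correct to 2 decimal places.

Real output 2003 = 1320.7 / 0.984 = 1342.17.

£1,342.17 million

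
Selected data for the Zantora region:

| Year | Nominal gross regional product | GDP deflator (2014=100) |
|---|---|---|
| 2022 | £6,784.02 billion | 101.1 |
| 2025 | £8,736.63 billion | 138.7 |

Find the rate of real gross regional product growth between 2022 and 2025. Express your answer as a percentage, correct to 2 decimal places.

Real gross regional product 2022 = 6784.02 / 1.011 = 6710.21.
Real gross regional product 2025 = 8736.63 / 1.387 = 6298.94.
Real growth = 6298.94 / 6710.21 − 1 = -0.0613.

-6.13%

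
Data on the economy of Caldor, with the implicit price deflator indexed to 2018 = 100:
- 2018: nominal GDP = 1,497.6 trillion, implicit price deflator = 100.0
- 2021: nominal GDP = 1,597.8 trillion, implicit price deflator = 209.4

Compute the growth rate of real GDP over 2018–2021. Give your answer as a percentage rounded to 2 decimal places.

Deflate each year: 2018 → 1497.6/1.000 = 1497.60; 2021 → 1597.8/2.094 = 763.04.
So real GDP changed by 763.04/1497.60 − 1 = -0.4905, i.e. -49.05%.

-49.05%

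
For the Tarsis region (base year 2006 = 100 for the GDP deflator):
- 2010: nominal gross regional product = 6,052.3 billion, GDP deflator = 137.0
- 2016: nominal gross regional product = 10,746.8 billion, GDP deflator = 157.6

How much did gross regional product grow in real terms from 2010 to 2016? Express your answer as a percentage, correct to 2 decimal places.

54.36%

Deflate each year: 2010 → 6052.3/1.370 = 4417.74; 2016 → 10746.8/1.576 = 6819.04.
So real gross regional product changed by 6819.04/4417.74 − 1 = 0.5436, i.e. 54.36%.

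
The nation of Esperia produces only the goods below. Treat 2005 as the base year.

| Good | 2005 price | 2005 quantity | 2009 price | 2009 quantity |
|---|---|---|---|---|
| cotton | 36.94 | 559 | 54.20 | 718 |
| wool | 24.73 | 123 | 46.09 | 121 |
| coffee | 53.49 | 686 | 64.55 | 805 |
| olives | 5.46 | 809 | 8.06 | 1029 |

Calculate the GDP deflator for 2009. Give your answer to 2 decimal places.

Nominal GDP 2009 = 54.20·718 + 46.09·121 + 64.55·805 + 8.06·1029 = 104748.98.
Real GDP 2009 (at 2005 prices) = 36.94·718 + 24.73·121 + 53.49·805 + 5.46·1029 = 78193.04.
Deflator = Nominal/Real × 100 = 104748.98/78193.04 × 100 = 133.962.

133.96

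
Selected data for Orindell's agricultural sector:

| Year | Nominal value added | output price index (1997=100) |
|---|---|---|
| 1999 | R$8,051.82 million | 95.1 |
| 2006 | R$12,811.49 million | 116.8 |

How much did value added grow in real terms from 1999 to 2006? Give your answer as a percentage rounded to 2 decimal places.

29.55%

Deflate each year: 1999 → 8051.82/0.951 = 8466.69; 2006 → 12811.49/1.168 = 10968.74.
So real value added changed by 10968.74/8466.69 − 1 = 0.2955, i.e. 29.55%.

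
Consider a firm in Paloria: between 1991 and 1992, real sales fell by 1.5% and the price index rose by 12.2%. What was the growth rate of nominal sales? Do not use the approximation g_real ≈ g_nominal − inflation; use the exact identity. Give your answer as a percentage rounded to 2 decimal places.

(1 + g_nom) = (1 + g_real)(1 + π) = 0.9850 × 1.1220 = 1.10517.

10.52%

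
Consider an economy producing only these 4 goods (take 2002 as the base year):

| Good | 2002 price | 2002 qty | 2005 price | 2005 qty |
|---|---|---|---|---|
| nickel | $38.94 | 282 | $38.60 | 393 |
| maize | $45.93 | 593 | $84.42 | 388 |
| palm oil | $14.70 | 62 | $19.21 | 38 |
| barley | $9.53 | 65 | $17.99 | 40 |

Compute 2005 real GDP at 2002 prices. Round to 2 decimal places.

$34064.06

Real GDP 2005 = Σ (p_2002 × q_2005) = 38.94·393 + 45.93·388 + 14.70·38 + 9.53·40 = 34064.06.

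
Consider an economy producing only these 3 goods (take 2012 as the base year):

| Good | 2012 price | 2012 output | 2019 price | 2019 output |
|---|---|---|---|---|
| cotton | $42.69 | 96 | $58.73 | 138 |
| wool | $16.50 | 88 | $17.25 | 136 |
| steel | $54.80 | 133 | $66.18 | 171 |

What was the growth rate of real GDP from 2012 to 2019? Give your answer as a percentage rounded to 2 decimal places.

36.35%

Real GDP 2012 = Nominal GDP 2012 = 42.69·96 + 16.50·88 + 54.80·133 = 12838.64.
Real GDP 2019 (at 2012 prices) = 42.69·138 + 16.50·136 + 54.80·171 = 17506.02.
Real growth = 17506.02/12838.64 − 1 = 0.3635.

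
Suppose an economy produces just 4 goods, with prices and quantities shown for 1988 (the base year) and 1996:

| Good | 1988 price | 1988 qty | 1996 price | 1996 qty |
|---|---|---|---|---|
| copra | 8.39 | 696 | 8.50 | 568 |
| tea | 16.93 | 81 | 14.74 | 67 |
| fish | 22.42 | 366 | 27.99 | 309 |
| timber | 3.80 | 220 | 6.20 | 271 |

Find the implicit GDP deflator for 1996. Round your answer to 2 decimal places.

116.51

Nominal GDP 1996 = 8.50·568 + 14.74·67 + 27.99·309 + 6.20·271 = 16144.69.
Real GDP 1996 (at 1988 prices) = 8.39·568 + 16.93·67 + 22.42·309 + 3.80·271 = 13857.41.
Deflator = Nominal/Real × 100 = 16144.69/13857.41 × 100 = 116.506.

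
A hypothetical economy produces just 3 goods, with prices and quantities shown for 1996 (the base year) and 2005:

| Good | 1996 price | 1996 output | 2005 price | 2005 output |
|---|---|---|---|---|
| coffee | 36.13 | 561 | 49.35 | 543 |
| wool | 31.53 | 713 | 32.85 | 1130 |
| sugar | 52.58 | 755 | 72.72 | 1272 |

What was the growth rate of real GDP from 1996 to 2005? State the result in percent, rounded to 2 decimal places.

Real GDP 1996 = Nominal GDP 1996 = 36.13·561 + 31.53·713 + 52.58·755 = 82447.72.
Real GDP 2005 (at 1996 prices) = 36.13·543 + 31.53·1130 + 52.58·1272 = 122129.25.
Real growth = 122129.25/82447.72 − 1 = 0.4813.

48.13%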